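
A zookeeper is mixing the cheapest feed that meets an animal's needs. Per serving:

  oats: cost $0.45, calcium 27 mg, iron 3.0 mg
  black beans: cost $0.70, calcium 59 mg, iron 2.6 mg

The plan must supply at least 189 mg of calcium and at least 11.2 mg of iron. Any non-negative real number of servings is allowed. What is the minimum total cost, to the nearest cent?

$2.45

oats only: max(189/27, 11.2/3.0) = 7 servings → $3.15.
black beans only: max(189/59, 11.2/2.6) = 4.308 servings → $3.02.
oats + black beans with both tight: 1.586 servings and 2.478 servings → $2.45.
The minimum over all feasible corners is $2.45.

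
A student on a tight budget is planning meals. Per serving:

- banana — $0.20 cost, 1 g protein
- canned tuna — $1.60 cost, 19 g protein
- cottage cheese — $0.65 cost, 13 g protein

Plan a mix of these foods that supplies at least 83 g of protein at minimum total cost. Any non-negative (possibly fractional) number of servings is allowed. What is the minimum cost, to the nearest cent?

$4.15

Cost per g of protein: cottage cheese $0.0500, canned tuna $0.0842, banana $0.2000.
With no serving limits, use only cottage cheese: 83 g / 13 g = 6.385 servings × $0.65 = $4.15.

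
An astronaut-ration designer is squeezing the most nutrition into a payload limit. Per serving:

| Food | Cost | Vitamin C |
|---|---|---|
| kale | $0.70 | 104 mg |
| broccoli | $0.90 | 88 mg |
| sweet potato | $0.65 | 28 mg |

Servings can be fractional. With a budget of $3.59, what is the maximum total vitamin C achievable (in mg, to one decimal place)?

533.4 mg

Vitamin C per dollar: kale 148.6, broccoli 97.78, sweet potato 43.08.
With no serving limits, spend the whole cost allowance on kale: $3.59 / $0.70 × 104 mg = 533.4 mg.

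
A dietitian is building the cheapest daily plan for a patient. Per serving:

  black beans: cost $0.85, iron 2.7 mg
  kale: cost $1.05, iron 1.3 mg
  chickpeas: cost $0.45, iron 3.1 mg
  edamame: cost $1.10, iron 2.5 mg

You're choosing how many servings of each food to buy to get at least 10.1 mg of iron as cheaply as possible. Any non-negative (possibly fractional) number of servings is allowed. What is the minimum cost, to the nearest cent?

$1.47

Cost per mg of iron: chickpeas $0.1452, black beans $0.3148, edamame $0.4400, kale $0.8077.
With no serving limits, use only chickpeas: 10.1 mg / 3.1 mg = 3.258 servings × $0.45 = $1.47.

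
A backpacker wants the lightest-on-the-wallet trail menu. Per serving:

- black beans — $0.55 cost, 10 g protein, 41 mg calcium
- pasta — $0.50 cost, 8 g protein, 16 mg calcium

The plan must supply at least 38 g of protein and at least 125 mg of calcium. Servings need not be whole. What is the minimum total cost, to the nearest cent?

$2.09

This is a tiny linear program; its minimum lies at a vertex of the feasible set. List the vertices and price them.
black beans only: max(38/10, 125/41) = 3.8 servings → $2.09.
pasta only: max(38/8, 125/16) = 7.812 servings → $3.91.
black beans + pasta with both tight: 2.333 servings and 1.833 servings → $2.20.
Cheapest feasible corner: $2.09.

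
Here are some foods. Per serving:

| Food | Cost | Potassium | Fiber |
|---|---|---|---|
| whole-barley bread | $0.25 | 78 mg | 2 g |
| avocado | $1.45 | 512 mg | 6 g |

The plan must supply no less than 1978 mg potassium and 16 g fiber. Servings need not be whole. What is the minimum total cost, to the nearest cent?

$5.60

The cheapest plan sits at a corner of the feasible region — with two constraints it uses at most two foods.
whole-barley bread only: max(1978/78, 16/2) = 25.36 servings → $6.34.
avocado only: max(1978/512, 16/6) = 3.863 servings → $5.60.
whole-barley bread + avocado with both targets exact would need a negative amount; discard.
Cheapest feasible corner: $5.60.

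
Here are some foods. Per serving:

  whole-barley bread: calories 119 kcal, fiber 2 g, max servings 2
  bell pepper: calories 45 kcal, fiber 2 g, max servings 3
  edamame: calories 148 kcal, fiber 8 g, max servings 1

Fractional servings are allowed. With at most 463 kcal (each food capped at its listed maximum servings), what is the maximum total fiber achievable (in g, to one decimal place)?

17.0 g

Fiber per kcal: edamame 0.05405, bell pepper 0.04444, whole-barley bread 0.01681.
Take 1 serving of edamame: uses 148 kcal, +8.0 g fiber (running total 8.0 g).
Take 3 servings of bell pepper: uses 135 kcal, +6.0 g fiber (running total 14.0 g).
Take 1.513 servings of whole-barley bread: uses 180 kcal, +3.0 g fiber (running total 17.0 g).
Filling greedily by fiber-per-kcal is optimal for one linear limit, giving 17.0 g.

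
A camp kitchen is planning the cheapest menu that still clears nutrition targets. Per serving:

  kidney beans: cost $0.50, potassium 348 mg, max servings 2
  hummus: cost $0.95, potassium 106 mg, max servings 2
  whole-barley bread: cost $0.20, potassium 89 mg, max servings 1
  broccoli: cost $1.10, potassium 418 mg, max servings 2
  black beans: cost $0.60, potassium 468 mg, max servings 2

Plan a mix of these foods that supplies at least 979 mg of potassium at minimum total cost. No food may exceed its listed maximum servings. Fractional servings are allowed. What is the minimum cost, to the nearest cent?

Cost per mg of potassium: black beans $0.0013, kidney beans $0.0014, whole-barley bread $0.0022, broccoli $0.0026, hummus $0.0090.
Take 2 servings of black beans: +936.0 mg potassium for $1.20 (total $1.20, still need 43.0 mg).
Take 0.1236 servings of kidney beans: +43.0 mg potassium for $0.06 (total $1.26, still need 0.0 mg).
Filling from the cheapest source first is optimal under one linear minimum: $1.26.

$1.26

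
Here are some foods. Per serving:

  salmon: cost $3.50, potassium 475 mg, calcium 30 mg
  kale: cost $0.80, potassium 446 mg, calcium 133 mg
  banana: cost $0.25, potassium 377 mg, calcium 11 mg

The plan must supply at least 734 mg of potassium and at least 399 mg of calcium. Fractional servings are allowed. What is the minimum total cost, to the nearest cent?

$2.40

A basic optimal solution has at most two foods positive. Try each food alone and each pair with both targets met exactly.
salmon only: max(734/475, 399/30) = 13.3 servings → $46.55.
kale only: max(734/446, 399/133) = 3 servings → $2.40.
banana only: max(734/377, 399/11) = 36.27 servings → $9.07.
salmon + kale with both targets exact would need a negative amount; discard.
salmon + banana with both targets exact would need a negative amount; discard.
kale + banana: the both-tight solution has a negative serving — not a feasible corner.
So the least-cost plan costs $2.40.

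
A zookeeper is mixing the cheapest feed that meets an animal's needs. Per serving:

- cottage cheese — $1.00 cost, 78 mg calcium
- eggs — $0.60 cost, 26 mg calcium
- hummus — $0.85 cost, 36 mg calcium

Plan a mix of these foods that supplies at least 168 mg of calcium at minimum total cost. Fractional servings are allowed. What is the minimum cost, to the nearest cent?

$2.15

Cost per mg of calcium: cottage cheese $0.0128, eggs $0.0231, hummus $0.0236.
With no serving limits, use only cottage cheese: 168 mg / 78 mg = 2.154 servings × $1.00 = $2.15.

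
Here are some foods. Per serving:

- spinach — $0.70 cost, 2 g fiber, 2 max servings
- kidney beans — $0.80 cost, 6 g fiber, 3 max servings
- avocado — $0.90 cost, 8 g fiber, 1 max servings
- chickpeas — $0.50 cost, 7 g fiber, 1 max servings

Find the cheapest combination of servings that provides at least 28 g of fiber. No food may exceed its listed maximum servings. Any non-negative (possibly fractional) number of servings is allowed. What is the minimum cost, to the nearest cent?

Cost per g of fiber: chickpeas $0.0714, avocado $0.1125, kidney beans $0.1333, spinach $0.3500.
Take 1 serving of chickpeas: +7.0 g fiber for $0.50 (total $0.50, still need 21.0 g).
Take 1 serving of avocado: +8.0 g fiber for $0.90 (total $1.40, still need 13.0 g).
Take 2.167 servings of kidney beans: +13.0 g fiber for $1.73 (total $3.13, still need 0.0 g).
Greedy by cheapest-per-g is optimal for a single linear constraint, so the minimum cost is $3.13.

$3.13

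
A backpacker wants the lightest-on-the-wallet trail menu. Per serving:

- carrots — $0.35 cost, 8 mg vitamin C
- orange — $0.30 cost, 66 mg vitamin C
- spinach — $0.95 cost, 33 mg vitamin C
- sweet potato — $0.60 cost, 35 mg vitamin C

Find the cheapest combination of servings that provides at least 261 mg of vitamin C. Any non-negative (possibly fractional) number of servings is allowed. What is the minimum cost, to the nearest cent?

$1.19

Cost per mg of vitamin C: orange $0.0045, sweet potato $0.0171, spinach $0.0288, carrots $0.0437.
With no serving limits, use only orange: 261 mg / 66 mg = 3.955 servings × $0.30 = $1.19.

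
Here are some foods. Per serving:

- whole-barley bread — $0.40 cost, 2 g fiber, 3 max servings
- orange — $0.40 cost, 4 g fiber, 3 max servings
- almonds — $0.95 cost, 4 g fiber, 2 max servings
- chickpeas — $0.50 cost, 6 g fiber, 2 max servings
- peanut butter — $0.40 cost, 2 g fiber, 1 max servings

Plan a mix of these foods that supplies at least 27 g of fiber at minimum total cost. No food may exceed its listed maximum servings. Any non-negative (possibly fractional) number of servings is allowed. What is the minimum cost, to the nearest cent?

$2.80

Cost per g of fiber: chickpeas $0.0833, orange $0.1000, whole-barley bread $0.2000, peanut butter $0.2000, almonds $0.2375.
Take 2 servings of chickpeas: +12.0 g fiber for $1.00 (total $1.00, still need 15.0 g).
Take 3 servings of orange: +12.0 g fiber for $1.20 (total $2.20, still need 3.0 g).
Take 1.5 servings of whole-barley bread: +3.0 g fiber for $0.60 (total $2.80, still need 0.0 g).
Greedy by cheapest-per-g is optimal for a single linear constraint, so the minimum cost is $2.80.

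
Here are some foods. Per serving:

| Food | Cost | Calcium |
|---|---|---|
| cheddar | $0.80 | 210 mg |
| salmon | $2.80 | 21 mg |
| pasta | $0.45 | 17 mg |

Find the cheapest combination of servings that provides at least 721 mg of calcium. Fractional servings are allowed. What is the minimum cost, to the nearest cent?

$2.75

Cost per mg of calcium: cheddar $0.0038, pasta $0.0265, salmon $0.1333.
With no serving limits, use only cheddar: 721 mg / 210 mg = 3.433 servings × $0.80 = $2.75.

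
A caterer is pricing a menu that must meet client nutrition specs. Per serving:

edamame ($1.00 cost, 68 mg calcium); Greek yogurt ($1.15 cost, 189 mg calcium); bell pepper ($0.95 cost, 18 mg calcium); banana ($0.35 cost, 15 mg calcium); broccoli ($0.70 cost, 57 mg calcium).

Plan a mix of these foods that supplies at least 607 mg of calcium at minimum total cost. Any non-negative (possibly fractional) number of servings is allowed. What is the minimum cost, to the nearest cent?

Cost per mg of calcium: Greek yogurt $0.0061, broccoli $0.0123, edamame $0.0147, banana $0.0233, bell pepper $0.0528.
With no serving limits, use only Greek yogurt: 607 mg / 189 mg = 3.212 servings × $1.15 = $3.69.

$3.69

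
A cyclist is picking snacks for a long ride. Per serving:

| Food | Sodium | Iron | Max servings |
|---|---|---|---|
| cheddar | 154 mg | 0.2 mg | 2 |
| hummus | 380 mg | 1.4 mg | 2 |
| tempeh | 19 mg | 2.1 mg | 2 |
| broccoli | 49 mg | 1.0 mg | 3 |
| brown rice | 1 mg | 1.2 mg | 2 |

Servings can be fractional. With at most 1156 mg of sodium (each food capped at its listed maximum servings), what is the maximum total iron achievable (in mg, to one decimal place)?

Iron per mg sodium: brown rice 1.2, tempeh 0.1105, broccoli 0.02041, hummus 0.003684, cheddar 0.001299.
Take 2 servings of brown rice: uses 2 mg sodium, +2.4 mg iron (running total 2.4 mg).
Take 2 servings of tempeh: uses 38 mg sodium, +4.2 mg iron (running total 6.6 mg).
Take 3 servings of broccoli: uses 147 mg sodium, +3.0 mg iron (running total 9.6 mg).
Take 2 servings of hummus: uses 760 mg sodium, +2.8 mg iron (running total 12.4 mg).
Take 1.357 servings of cheddar: uses 209 mg sodium, +0.3 mg iron (running total 12.7 mg).
Greedy by best ratio exhausts the sodium allowance optimally: 12.7 mg.

12.7 mg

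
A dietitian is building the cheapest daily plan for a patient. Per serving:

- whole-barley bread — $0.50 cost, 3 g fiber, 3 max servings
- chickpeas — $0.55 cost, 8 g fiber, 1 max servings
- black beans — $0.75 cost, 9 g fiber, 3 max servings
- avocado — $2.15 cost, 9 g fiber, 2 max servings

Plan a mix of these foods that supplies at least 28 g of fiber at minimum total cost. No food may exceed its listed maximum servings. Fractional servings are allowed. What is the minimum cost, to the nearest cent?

Cost per g of fiber: chickpeas $0.0688, black beans $0.0833, whole-barley bread $0.1667, avocado $0.2389.
Take 1 serving of chickpeas: +8.0 g fiber for $0.55 (total $0.55, still need 20.0 g).
Take 2.222 servings of black beans: +20.0 g fiber for $1.67 (total $2.22, still need 0.0 g).
Greedy by cheapest-per-g is optimal for a single linear constraint, so the minimum cost is $2.22.

$2.22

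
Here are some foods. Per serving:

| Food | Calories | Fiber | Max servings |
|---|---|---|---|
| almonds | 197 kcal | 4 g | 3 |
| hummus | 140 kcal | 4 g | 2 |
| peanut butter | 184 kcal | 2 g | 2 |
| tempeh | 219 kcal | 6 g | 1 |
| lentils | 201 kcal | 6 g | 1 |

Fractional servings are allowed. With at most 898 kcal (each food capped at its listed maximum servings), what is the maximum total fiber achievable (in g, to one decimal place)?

Fiber per kcal: lentils 0.02985, hummus 0.02857, tempeh 0.0274, almonds 0.0203, peanut butter 0.01087.
Take 1 serving of lentils: uses 201 kcal, +6.0 g fiber (running total 6.0 g).
Take 2 servings of hummus: uses 280 kcal, +8.0 g fiber (running total 14.0 g).
Take 1 serving of tempeh: uses 219 kcal, +6.0 g fiber (running total 20.0 g).
Take 1.005 servings of almonds: uses 198 kcal, +4.0 g fiber (running total 24.0 g).
Filling greedily by fiber-per-kcal is optimal for one linear limit, giving 24.0 g.

24.0 g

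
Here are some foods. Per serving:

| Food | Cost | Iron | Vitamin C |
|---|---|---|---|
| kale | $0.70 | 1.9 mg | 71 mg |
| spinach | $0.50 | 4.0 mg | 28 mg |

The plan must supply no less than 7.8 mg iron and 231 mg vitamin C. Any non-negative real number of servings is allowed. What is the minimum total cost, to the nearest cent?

$2.39

Compare the cost at each extreme point of the feasible region.
kale only: max(7.8/1.9, 231/71) = 4.105 servings → $2.87.
spinach only: max(7.8/4.0, 231/28) = 8.25 servings → $4.12.
kale + spinach with both tight: 3.057 servings and 0.4978 servings → $2.39.
Cheapest feasible corner: $2.39.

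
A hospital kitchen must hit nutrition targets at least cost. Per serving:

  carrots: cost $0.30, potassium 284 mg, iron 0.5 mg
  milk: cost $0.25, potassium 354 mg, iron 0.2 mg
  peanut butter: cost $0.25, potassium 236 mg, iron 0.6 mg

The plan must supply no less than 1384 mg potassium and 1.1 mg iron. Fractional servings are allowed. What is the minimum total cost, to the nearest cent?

$1.03

Compare the cost at each extreme point of the feasible region.
carrots only: max(1384/284, 1.1/0.5) = 4.873 servings → $1.46.
milk only: max(1384/354, 1.1/0.2) = 5.5 servings → $1.38.
peanut butter only: max(1384/236, 1.1/0.6) = 5.864 servings → $1.47.
carrots + milk with both tight: 0.9368 servings and 3.158 servings → $1.07.
carrots + peanut butter: the both-tight solution has a negative serving — not a feasible corner.
milk + peanut butter with both tight: 3.455 servings and 0.6816 servings → $1.03.
The minimum over all feasible corners is $1.03.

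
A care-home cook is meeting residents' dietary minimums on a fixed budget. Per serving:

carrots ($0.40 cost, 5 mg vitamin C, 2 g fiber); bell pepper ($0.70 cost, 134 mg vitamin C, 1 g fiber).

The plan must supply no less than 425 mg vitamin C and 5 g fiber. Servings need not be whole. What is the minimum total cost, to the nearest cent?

$2.57

carrots only: max(425/5, 5/2) = 85 servings → $34.00.
bell pepper only: max(425/134, 5/1) = 5 servings → $3.50.
carrots + bell pepper with both tight: 0.9316 servings and 3.137 servings → $2.57.
Cheapest feasible corner: $2.57.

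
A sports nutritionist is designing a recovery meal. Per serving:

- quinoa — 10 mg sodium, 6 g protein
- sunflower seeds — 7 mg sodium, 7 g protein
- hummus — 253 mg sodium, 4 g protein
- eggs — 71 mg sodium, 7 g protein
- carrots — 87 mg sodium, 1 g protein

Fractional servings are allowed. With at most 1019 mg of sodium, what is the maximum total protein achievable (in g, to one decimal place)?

Protein per mg sodium: sunflower seeds 1, quinoa 0.6, eggs 0.09859, hummus 0.01581, carrots 0.01149.
With no serving limits, spend the whole sodium allowance on sunflower seeds: 1019 mg / 7 mg × 7 g = 1019.0 g.

1019.0 g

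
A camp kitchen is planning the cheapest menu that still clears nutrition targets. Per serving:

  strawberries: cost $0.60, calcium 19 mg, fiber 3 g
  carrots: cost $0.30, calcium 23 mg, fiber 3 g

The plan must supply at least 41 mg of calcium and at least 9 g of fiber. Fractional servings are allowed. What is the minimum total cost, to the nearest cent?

A basic optimal solution has at most two foods positive. Try each food alone and each pair with both targets met exactly.
strawberries only: max(41/19, 9/3) = 3 servings → $1.80.
carrots only: max(41/23, 9/3) = 3 servings → $0.90.
strawberries + carrots with both targets exact would need a negative amount; discard.
Cheapest feasible corner: $0.90.

$0.90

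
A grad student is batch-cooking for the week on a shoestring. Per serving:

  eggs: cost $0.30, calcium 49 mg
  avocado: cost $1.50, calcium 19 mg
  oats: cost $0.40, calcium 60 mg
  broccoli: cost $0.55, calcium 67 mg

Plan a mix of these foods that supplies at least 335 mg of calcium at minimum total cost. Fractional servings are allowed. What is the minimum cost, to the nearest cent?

$2.05

Cost per mg of calcium: eggs $0.0061, oats $0.0067, broccoli $0.0082, avocado $0.0789.
With no serving limits, use only eggs: 335 mg / 49 mg = 6.837 servings × $0.30 = $2.05.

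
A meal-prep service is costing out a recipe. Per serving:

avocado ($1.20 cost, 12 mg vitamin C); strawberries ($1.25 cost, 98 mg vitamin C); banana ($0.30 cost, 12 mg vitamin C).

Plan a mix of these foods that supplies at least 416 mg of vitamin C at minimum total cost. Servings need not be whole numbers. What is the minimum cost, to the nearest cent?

$5.31

Cost per mg of vitamin C: strawberries $0.0128, banana $0.0250, avocado $0.1000.
With no serving limits, use only strawberries: 416 mg / 98 mg = 4.245 servings × $1.25 = $5.31.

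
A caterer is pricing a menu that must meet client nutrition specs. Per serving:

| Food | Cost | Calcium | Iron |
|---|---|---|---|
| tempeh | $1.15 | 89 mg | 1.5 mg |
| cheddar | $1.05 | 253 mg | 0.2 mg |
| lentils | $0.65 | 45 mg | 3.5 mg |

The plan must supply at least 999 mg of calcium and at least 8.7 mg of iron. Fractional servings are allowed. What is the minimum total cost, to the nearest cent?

A basic optimal solution has at most two foods positive. Try each food alone and each pair with both targets met exactly.
tempeh only: max(999/89, 8.7/1.5) = 11.22 servings → $12.91.
cheddar only: max(999/253, 8.7/0.2) = 43.5 servings → $45.67.
lentils only: max(999/45, 8.7/3.5) = 22.2 servings → $14.43.
tempeh + cheddar with both tight: 5.533 servings and 2.002 servings → $8.47.
tempeh + lentils with both targets exact would need a negative amount; discard.
cheddar + lentils with both tight: 3.542 servings and 2.283 servings → $5.20.
The minimum over all feasible corners is $5.20.

$5.20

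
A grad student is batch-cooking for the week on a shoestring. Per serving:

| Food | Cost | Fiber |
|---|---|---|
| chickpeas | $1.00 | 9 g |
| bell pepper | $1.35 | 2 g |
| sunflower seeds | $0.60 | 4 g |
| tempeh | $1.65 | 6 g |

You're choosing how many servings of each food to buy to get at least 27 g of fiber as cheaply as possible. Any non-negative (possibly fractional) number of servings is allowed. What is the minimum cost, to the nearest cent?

$3.00

Cost per g of fiber: chickpeas $0.1111, sunflower seeds $0.1500, tempeh $0.2750, bell pepper $0.6750.
With no serving limits, use only chickpeas: 27 g / 9 g = 3 servings × $1.00 = $3.00.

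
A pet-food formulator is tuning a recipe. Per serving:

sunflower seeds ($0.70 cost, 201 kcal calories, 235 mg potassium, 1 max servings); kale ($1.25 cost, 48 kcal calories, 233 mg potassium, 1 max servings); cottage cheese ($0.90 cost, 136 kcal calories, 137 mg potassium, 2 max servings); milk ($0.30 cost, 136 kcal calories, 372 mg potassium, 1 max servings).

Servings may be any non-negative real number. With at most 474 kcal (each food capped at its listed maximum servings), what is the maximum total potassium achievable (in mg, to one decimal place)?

929.7 mg

Potassium per kcal: kale 4.854, milk 2.735, sunflower seeds 1.169, cottage cheese 1.007.
Take 1 serving of kale: uses 48 kcal, +233.0 mg potassium (running total 233.0 mg).
Take 1 serving of milk: uses 136 kcal, +372.0 mg potassium (running total 605.0 mg).
Take 1 serving of sunflower seeds: uses 201 kcal, +235.0 mg potassium (running total 840.0 mg).
Take 0.6544 servings of cottage cheese: uses 89 kcal, +89.7 mg potassium (running total 929.7 mg).
Filling greedily by potassium-per-kcal is optimal for one linear limit, giving 929.7 mg.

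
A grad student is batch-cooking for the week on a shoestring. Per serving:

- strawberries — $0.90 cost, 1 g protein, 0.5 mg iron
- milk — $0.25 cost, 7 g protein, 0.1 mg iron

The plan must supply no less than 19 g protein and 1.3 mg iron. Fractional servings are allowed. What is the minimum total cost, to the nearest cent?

$2.51

strawberries only: max(19/1, 1.3/0.5) = 19 servings → $17.10.
milk only: max(19/7, 1.3/0.1) = 13 servings → $3.25.
strawberries + milk with both tight: 2.118 servings and 2.412 servings → $2.51.
The minimum over all feasible corners is $2.51.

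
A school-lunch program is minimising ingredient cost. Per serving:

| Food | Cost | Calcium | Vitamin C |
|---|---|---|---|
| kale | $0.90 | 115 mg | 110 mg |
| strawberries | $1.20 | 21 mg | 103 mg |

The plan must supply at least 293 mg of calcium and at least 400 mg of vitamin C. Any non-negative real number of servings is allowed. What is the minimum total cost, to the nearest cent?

$3.27

For a min-cost LP with two ≥-constraints, a basic feasible solution has at most two positive variables.
kale only: max(293/115, 400/110) = 3.636 servings → $3.27.
strawberries only: max(293/21, 400/103) = 13.95 servings → $16.74.
kale + strawberries with both tight: 2.284 servings and 1.444 servings → $3.79.
The minimum over all feasible corners is $3.27.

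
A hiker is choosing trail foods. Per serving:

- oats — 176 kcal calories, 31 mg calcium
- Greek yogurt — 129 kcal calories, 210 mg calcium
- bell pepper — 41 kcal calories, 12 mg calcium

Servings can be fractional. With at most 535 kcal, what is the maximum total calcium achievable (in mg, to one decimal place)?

870.9 mg

Calcium per kcal: Greek yogurt 1.628, bell pepper 0.2927, oats 0.1761.
With no serving limits, spend the whole calories allowance on Greek yogurt: 535 kcal / 129 kcal × 210 mg = 870.9 mg.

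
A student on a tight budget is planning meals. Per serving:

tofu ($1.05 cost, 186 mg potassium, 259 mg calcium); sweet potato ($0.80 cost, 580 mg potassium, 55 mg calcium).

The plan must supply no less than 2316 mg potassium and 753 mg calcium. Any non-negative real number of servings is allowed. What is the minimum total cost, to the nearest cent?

tofu only: max(2316/186, 753/259) = 12.45 servings → $13.07.
sweet potato only: max(2316/580, 753/55) = 13.69 servings → $10.95.
tofu + sweet potato with both tight: 2.21 servings and 3.284 servings → $4.95.
Cheapest feasible corner: $4.95.

$4.95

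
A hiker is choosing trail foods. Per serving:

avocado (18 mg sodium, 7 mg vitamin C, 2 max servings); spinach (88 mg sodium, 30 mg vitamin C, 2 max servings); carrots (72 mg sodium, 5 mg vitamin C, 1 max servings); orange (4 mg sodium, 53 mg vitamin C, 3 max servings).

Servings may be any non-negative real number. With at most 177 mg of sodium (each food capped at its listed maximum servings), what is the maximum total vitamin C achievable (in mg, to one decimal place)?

Vitamin C per mg sodium: orange 13.25, avocado 0.3889, spinach 0.3409, carrots 0.06944.
Take 3 servings of orange: uses 12 mg sodium, +159.0 mg vitamin C (running total 159.0 mg).
Take 2 servings of avocado: uses 36 mg sodium, +14.0 mg vitamin C (running total 173.0 mg).
Take 1.466 servings of spinach: uses 129 mg sodium, +44.0 mg vitamin C (running total 217.0 mg).
Greedy by best ratio exhausts the sodium allowance optimally: 217.0 mg.

217.0 mg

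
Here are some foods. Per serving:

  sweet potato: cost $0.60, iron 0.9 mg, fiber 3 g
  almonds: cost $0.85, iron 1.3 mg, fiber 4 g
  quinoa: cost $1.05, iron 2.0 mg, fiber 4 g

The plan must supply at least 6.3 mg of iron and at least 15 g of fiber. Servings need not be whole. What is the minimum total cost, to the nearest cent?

$3.56

At the optimum either one food covers both requirements or two foods hit both targets exactly; no other combination can be cheaper.
sweet potato only: max(6.3/0.9, 15/3) = 7 servings → $4.20.
almonds only: max(6.3/1.3, 15/4) = 4.846 servings → $4.12.
quinoa only: max(6.3/2.0, 15/4) = 3.75 servings → $3.94.
sweet potato + almonds: the both-tight solution has a negative serving — not a feasible corner.
sweet potato + quinoa with both tight: 2 servings and 2.25 servings → $3.56.
almonds + quinoa with both tight: 1.714 servings and 2.036 servings → $3.59.
So the least-cost plan costs $3.56.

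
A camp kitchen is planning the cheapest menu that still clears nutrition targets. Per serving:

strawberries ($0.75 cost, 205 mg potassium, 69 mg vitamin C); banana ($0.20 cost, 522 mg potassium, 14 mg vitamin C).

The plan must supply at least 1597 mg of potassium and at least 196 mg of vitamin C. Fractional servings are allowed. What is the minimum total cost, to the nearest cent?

$2.23

A basic optimal solution has at most two foods positive. Try each food alone and each pair with both targets met exactly.
strawberries only: max(1597/205, 196/69) = 7.79 servings → $5.84.
banana only: max(1597/522, 196/14) = 14 servings → $2.80.
strawberries + banana with both tight: 2.412 servings and 2.112 servings → $2.23.
The minimum over all feasible corners is $2.23.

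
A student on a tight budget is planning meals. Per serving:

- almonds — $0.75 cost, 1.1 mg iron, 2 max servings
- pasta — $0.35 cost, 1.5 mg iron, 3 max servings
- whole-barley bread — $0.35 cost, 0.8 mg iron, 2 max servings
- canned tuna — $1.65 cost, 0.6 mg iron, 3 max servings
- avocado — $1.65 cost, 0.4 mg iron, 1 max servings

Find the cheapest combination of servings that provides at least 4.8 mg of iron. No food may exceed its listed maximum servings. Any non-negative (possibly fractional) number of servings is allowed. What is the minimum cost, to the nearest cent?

Cost per mg of iron: pasta $0.2333, whole-barley bread $0.4375, almonds $0.6818, canned tuna $2.7500, avocado $4.1250.
Take 3 servings of pasta: +4.5 mg iron for $1.05 (total $1.05, still need 0.3 mg).
Take 0.375 servings of whole-barley bread: +0.3 mg iron for $0.13 (total $1.18, still need 0.0 mg).
Filling from the cheapest source first is optimal under one linear minimum: $1.18.

$1.18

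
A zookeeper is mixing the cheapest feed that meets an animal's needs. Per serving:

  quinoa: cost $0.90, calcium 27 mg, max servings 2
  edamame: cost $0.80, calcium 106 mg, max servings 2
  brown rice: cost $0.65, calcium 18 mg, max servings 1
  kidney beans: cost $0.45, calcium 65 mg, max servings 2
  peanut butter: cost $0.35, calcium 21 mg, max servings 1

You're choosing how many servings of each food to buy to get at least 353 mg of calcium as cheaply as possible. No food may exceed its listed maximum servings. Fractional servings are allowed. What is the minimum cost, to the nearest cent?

$2.68

Cost per mg of calcium: kidney beans $0.0069, edamame $0.0075, peanut butter $0.0167, quinoa $0.0333, brown rice $0.0361.
Take 2 servings of kidney beans: +130.0 mg calcium for $0.90 (total $0.90, still need 223.0 mg).
Take 2 servings of edamame: +212.0 mg calcium for $1.60 (total $2.50, still need 11.0 mg).
Take 0.5238 servings of peanut butter: +11.0 mg calcium for $0.18 (total $2.68, still need 0.0 mg).
Filling from the cheapest source first is optimal under one linear minimum: $2.68.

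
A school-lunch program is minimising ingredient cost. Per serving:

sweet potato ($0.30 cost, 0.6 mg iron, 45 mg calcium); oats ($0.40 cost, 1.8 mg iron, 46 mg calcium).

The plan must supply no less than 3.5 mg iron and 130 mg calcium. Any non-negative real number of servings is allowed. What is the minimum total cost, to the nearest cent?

$1.01

The cheapest plan sits at a corner of the feasible region — with two constraints it uses at most two foods.
sweet potato only: max(3.5/0.6, 130/45) = 5.833 servings → $1.75.
oats only: max(3.5/1.8, 130/46) = 2.826 servings → $1.13.
sweet potato + oats with both tight: 1.367 servings and 1.489 servings → $1.01.
So the least-cost plan costs $1.01.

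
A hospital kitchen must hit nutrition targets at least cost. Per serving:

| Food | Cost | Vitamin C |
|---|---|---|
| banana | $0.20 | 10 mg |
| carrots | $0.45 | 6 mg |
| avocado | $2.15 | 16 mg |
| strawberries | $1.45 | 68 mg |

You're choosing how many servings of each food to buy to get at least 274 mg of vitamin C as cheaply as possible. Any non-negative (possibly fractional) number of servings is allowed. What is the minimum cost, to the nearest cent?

Cost per mg of vitamin C: banana $0.0200, strawberries $0.0213, carrots $0.0750, avocado $0.1344.
With no serving limits, use only banana: 274 mg / 10 mg = 27.4 servings × $0.20 = $5.48.

$5.48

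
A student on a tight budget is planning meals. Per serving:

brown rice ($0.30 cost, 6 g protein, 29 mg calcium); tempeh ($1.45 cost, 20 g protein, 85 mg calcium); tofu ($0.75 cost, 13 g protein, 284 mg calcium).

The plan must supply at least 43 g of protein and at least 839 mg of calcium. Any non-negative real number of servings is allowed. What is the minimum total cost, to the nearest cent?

$2.44

Check every corner: each single food scaled to meet both minima, and each pair solved so both constraints bind.
brown rice only: max(43/6, 839/29) = 28.93 servings → $8.68.
tempeh only: max(43/20, 839/85) = 9.871 servings → $14.31.
tofu only: max(43/13, 839/284) = 3.308 servings → $2.48.
brown rice + tempeh: intersection lies outside the first quadrant.
brown rice + tofu with both tight: 0.9834 servings and 2.854 servings → $2.44.
tempeh + tofu with both tight: 0.2852 servings and 2.869 servings → $2.57.
The minimum over all feasible corners is $2.44.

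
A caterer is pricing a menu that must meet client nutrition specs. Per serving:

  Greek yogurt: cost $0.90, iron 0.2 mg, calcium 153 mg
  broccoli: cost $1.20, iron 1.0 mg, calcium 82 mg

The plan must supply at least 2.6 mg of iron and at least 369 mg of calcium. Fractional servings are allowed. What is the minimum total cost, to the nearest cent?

Greek yogurt only: max(2.6/0.2, 369/153) = 13 servings → $11.70.
broccoli only: max(2.6/1.0, 369/82) = 4.5 servings → $5.40.
Greek yogurt + broccoli with both tight: 1.141 servings and 2.372 servings → $3.87.
Cheapest feasible corner: $3.87.

$3.87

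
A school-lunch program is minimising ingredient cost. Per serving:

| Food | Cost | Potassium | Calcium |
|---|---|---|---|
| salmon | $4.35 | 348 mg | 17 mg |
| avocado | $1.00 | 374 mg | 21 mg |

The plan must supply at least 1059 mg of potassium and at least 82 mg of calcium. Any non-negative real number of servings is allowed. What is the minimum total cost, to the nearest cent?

A basic optimal solution has at most two foods positive. Try each food alone and each pair with both targets met exactly.
salmon only: max(1059/348, 82/17) = 4.824 servings → $20.98.
avocado only: max(1059/374, 82/21) = 3.905 servings → $3.90.
salmon + avocado: intersection lies outside the first quadrant.
So the least-cost plan costs $3.90.

$3.90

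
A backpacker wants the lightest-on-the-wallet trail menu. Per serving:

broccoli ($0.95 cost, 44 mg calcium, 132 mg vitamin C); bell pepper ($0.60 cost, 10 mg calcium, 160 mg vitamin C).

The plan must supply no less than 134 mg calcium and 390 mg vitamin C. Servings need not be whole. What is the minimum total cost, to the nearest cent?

At the optimum either one food covers both requirements or two foods hit both targets exactly; no other combination can be cheaper.
broccoli only: max(134/44, 390/132) = 3.045 servings → $2.89.
bell pepper only: max(134/10, 390/160) = 13.4 servings → $8.04.
broccoli + bell pepper: intersection lies outside the first quadrant.
Cheapest feasible corner: $2.89.

$2.89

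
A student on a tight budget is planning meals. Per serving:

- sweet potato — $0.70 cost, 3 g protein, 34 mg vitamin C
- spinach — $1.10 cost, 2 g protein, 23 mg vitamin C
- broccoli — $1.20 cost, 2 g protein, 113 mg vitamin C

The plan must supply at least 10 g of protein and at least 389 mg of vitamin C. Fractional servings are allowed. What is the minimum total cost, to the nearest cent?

$4.57

sweet potato only: max(10/3, 389/34) = 11.44 servings → $8.01.
spinach only: max(10/2, 389/23) = 16.91 servings → $18.60.
broccoli only: max(10/2, 389/113) = 5 servings → $6.00.
sweet potato + spinach with both targets exact would need a negative amount; discard.
sweet potato + broccoli with both tight: 1.299 servings and 3.052 servings → $4.57.
spinach + broccoli with both tight: 1.956 servings and 3.044 servings → $5.80.
Cheapest feasible corner: $4.57.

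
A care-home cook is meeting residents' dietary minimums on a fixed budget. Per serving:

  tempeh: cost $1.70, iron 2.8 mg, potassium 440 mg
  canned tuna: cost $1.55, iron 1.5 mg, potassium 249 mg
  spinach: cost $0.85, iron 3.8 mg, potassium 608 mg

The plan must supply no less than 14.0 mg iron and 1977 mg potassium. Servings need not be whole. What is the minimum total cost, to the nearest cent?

tempeh only: max(14.0/2.8, 1977/440) = 5 servings → $8.50.
canned tuna only: max(14.0/1.5, 1977/249) = 9.333 servings → $14.47.
spinach only: max(14.0/3.8, 1977/608) = 3.684 servings → $3.13.
tempeh + canned tuna with both targets exact would need a negative amount; discard.
tempeh + spinach: intersection lies outside the first quadrant.
canned tuna + spinach: intersection lies outside the first quadrant.
The minimum over all feasible corners is $3.13.

$3.13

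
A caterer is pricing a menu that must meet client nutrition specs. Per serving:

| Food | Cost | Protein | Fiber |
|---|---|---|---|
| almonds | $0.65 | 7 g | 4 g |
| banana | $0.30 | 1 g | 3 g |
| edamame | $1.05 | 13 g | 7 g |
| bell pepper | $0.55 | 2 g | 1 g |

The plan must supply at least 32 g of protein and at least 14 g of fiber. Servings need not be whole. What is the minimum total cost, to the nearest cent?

$2.58

A basic optimal solution has at most two foods positive. Try each food alone and each pair with both targets met exactly.
almonds only: max(32/7, 14/4) = 4.571 servings → $2.97.
banana only: max(32/1, 14/3) = 32 servings → $9.60.
edamame only: max(32/13, 14/7) = 2.462 servings → $2.58.
bell pepper only: max(32/2, 14/1) = 16 servings → $8.80.
almonds + banana: intersection lies outside the first quadrant.
almonds + edamame: intersection lies outside the first quadrant.
almonds + bell pepper: the both-tight solution has a negative serving — not a feasible corner.
banana + edamame: intersection lies outside the first quadrant.
banana + bell pepper with both targets exact would need a negative amount; discard.
edamame + bell pepper: intersection lies outside the first quadrant.
Cheapest feasible corner: $2.58.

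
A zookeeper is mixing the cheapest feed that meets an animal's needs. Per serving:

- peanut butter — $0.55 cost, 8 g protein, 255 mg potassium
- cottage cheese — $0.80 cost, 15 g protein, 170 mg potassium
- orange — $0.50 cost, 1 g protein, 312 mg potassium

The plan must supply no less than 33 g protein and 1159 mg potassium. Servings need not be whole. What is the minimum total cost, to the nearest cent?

This is a tiny linear program; its minimum lies at a vertex of the feasible set. List the vertices and price them.
peanut butter only: max(33/8, 1159/255) = 4.545 servings → $2.50.
cottage cheese only: max(33/15, 1159/170) = 6.818 servings → $5.45.
orange only: max(33/1, 1159/312) = 33 servings → $16.50.
peanut butter + cottage cheese: intersection lies outside the first quadrant.
peanut butter + orange with both tight: 4.077 servings and 0.3824 servings → $2.43.
cottage cheese + orange with both tight: 2.026 servings and 2.611 servings → $2.93.
So the least-cost plan costs $2.43.

$2.43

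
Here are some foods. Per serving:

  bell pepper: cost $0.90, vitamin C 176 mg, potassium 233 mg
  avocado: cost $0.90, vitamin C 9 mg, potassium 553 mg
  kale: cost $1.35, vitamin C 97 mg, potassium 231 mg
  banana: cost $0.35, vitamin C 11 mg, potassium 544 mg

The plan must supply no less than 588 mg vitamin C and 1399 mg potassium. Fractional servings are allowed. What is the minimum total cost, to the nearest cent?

An LP optimum is at a vertex; with two nutrient constraints at most two foods are used. Check each candidate.
bell pepper only: max(588/176, 1399/233) = 6.004 servings → $5.40.
avocado only: max(588/9, 1399/553) = 65.33 servings → $58.80.
kale only: max(588/97, 1399/231) = 6.062 servings → $8.18.
banana only: max(588/11, 1399/544) = 53.45 servings → $18.71.
bell pepper + avocado with both tight: 3.282 servings and 1.147 servings → $3.99.
bell pepper + kale with both tight: 0.006923 servings and 6.049 servings → $8.17.
bell pepper + banana with both tight: 3.268 servings and 1.172 servings → $3.35.
avocado + kale with both targets exact would need a negative amount; discard.
avocado + banana with both targets exact would need a negative amount; discard.
kale + banana: the both-tight solution has a negative serving — not a feasible corner.
Cheapest feasible corner: $3.35.

$3.35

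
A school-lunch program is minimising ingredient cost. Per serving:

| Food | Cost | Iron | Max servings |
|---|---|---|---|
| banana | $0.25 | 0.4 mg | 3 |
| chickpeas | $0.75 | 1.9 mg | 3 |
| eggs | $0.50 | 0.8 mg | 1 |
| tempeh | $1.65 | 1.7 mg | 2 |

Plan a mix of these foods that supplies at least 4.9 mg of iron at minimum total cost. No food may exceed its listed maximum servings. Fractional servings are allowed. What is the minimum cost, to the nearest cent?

$1.93

Cost per mg of iron: chickpeas $0.3947, banana $0.6250, eggs $0.6250, tempeh $0.9706.
Take 2.579 servings of chickpeas: +4.9 mg iron for $1.93 (total $1.93, still need 0.0 mg).
Greedy by cheapest-per-mg is optimal for a single linear constraint, so the minimum cost is $1.93.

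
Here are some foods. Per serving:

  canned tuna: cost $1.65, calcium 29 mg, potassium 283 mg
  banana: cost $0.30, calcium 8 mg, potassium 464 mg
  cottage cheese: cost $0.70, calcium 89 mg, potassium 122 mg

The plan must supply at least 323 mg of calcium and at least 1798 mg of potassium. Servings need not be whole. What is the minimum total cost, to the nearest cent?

At the optimum either one food covers both requirements or two foods hit both targets exactly; no other combination can be cheaper.
canned tuna only: max(323/29, 1798/283) = 11.14 servings → $18.38.
banana only: max(323/8, 1798/464) = 40.38 servings → $12.11.
cottage cheese only: max(323/89, 1798/122) = 14.74 servings → $10.32.
canned tuna + banana: the both-tight solution has a negative serving — not a feasible corner.
canned tuna + cottage cheese with both tight: 5.571 servings and 1.814 servings → $10.46.
banana + cottage cheese with both tight: 2.991 servings and 3.36 servings → $3.25.
Cheapest feasible corner: $3.25.

$3.25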